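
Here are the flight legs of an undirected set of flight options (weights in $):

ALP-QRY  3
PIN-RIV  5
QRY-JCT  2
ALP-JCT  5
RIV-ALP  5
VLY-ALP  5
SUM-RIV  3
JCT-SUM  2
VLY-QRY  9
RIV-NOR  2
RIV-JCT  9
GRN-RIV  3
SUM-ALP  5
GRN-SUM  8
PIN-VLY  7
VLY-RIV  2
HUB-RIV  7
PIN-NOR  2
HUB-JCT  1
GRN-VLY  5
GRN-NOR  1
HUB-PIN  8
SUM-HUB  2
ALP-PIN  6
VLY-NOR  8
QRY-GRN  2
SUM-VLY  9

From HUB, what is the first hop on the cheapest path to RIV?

Enumerating some paths:
HUB–JCT–SUM–RIV: 1+2+3 = 6
HUB–SUM–RIV: 2+3 = 5
The minimum is $5 via HUB–SUM–RIV.
So from HUB the first move is to SUM.

SUM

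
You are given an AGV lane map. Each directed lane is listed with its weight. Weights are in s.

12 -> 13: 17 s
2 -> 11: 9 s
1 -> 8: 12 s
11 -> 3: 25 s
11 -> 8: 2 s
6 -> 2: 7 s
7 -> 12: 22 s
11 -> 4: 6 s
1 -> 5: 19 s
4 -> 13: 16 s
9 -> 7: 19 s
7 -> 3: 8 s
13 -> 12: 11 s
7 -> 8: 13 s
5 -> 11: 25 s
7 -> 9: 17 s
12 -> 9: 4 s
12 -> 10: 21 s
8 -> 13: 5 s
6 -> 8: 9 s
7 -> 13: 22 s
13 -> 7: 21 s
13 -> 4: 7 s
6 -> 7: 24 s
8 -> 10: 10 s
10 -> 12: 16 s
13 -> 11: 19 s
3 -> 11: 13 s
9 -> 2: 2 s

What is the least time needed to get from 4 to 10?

Running Dijkstra from 4:
4: 0
13: 16  (via 4)
12: 27  (via 13)
9: 31  (via 12)
2: 33  (via 9)
11: 35  (via 13)
7: 37  (via 13)
8: 37  (via 11)
3: 45  (via 7)
10: 47  (via 8)
Shortest route: 4 → 13 → 11 → 8 → 10 = 47 s.

47 s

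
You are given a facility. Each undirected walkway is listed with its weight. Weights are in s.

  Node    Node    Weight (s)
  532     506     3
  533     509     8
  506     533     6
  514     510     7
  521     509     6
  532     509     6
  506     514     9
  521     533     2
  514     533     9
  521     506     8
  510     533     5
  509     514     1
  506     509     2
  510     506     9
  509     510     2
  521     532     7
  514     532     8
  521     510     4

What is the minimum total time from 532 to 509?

Compare a few routes:
532–506–509: 3+2 = 5
532–509: 6 = 6
532–514–509: 8+1 = 9
The minimum is 5 s via 532–506–509.

5 s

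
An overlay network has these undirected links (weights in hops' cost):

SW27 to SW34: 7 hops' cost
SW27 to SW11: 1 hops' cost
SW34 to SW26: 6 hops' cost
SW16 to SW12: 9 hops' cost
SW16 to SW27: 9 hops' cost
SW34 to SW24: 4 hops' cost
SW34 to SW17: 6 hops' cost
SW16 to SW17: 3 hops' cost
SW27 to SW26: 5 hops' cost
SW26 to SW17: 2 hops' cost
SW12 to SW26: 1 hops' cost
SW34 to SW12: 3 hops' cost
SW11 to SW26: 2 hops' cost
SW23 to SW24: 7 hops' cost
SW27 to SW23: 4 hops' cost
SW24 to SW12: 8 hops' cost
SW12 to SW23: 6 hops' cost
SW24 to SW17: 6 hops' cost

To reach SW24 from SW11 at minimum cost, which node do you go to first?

SW26

Enumerating some paths:
SW11–SW26–SW34–SW24: 2+6+4 = 12
SW11–SW26–SW17–SW24: 2+2+6 = 10
SW11–SW26–SW12–SW24: 2+1+8 = 11
SW11–SW27–SW34–SW24: 1+7+4 = 12
Cheapest is SW11–SW26–SW17–SW24 at 10 hops' cost.
So from SW11 the first move is to SW26.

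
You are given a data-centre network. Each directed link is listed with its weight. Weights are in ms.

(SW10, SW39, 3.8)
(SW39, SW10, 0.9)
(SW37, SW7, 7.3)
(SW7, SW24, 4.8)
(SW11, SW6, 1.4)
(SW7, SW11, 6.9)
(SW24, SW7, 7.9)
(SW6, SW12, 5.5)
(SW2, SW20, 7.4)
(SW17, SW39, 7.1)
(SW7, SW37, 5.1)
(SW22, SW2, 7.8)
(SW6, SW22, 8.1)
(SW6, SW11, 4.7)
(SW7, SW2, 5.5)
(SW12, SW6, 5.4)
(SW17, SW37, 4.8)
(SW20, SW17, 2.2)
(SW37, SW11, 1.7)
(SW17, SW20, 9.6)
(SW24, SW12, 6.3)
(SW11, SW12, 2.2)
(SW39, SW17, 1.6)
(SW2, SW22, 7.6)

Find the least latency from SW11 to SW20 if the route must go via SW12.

Shortest SW11→SW12: SW11–SW12 = 2.2
Best SW12 to SW20: SW12–SW6–SW22–SW2–SW20 costing 28.7
Total via SW12: 2.2 + 28.7 = 30.9 ms.

30.9 ms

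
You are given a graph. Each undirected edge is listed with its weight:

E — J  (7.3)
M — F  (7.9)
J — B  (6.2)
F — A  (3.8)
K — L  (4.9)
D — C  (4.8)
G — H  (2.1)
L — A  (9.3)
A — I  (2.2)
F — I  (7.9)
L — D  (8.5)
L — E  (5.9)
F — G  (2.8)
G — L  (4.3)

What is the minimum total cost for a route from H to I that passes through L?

Best H to L: H → G → L costing 6.4
Shortest L→I: L → A → I = 11.5
Total via L: 6.4 + 11.5 = 17.9.

17.9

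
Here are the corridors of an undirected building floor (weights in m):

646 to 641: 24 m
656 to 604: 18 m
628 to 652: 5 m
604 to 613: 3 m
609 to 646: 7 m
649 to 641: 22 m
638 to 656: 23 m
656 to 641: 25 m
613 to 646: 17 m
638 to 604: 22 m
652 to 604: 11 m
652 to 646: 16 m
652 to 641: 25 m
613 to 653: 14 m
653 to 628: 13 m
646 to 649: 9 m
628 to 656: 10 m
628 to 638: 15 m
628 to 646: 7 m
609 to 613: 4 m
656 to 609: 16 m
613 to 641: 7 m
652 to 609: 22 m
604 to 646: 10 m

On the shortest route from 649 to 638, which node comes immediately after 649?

Compare a few routes:
649 → 646 → 609 → 613 → 604 → 638: 9+7+4+3+22 = 45
649 → 646 → 652 → 628 → 638: 9+16+5+15 = 45
649 → 646 → 604 → 638: 9+10+22 = 41
649 → 646 → 628 → 638: 9+7+15 = 31
Cheapest is 649 → 646 → 628 → 638 at 31 m.
So from 649 the first move is to 646.

646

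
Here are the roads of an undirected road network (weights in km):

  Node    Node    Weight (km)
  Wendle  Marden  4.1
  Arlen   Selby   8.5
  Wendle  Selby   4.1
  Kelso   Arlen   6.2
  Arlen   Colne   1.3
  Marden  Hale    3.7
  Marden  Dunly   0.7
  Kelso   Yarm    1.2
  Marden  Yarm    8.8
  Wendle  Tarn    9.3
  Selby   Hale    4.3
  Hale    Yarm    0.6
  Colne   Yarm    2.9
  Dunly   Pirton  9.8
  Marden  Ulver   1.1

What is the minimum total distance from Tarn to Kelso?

18.9 km

Settle nodes by increasing distance from Tarn:
Tarn: 0
Wendle: 9.3  (via Tarn)
Marden: 13.4  (via Wendle)
Selby: 13.4  (via Wendle)
Dunly: 14.1  (via Marden)
Ulver: 14.5  (via Marden)
Hale: 17.1  (via Marden)
Yarm: 17.7  (via Hale)
Kelso: 18.9  (via Yarm)
Shortest route: Tarn–Wendle–Marden–Hale–Yarm–Kelso = 18.9 km.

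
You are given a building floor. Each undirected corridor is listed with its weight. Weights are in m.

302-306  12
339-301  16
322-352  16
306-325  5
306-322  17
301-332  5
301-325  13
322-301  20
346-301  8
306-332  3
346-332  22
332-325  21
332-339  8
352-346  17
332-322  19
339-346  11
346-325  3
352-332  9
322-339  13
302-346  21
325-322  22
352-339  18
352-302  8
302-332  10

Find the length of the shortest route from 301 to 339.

Settle nodes by increasing distance from 301:
301: 0
332: 5  (via 301)
346: 8  (via 301)
306: 8  (via 332)
325: 11  (via 346)
339: 13  (via 332)
Shortest route: 301–332–339 = 13 m.

13 m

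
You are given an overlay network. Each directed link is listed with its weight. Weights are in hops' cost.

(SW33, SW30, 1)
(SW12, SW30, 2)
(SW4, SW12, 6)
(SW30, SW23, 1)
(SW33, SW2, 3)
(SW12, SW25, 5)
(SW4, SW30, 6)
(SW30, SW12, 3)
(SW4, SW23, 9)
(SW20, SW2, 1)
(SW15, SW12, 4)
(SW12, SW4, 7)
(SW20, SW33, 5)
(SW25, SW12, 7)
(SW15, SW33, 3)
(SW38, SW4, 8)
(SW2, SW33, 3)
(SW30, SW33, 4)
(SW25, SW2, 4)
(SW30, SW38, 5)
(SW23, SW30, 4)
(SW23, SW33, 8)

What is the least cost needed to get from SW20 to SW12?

Shortest distances from SW20:
SW20: 0
SW2: 1  (via SW20)
SW33: 4  (via SW2)
SW30: 5  (via SW33)
SW23: 6  (via SW30)
SW12: 8  (via SW30)
Shortest route: SW20–SW2–SW33–SW30–SW12 = 8 hops' cost.

8 hops' cost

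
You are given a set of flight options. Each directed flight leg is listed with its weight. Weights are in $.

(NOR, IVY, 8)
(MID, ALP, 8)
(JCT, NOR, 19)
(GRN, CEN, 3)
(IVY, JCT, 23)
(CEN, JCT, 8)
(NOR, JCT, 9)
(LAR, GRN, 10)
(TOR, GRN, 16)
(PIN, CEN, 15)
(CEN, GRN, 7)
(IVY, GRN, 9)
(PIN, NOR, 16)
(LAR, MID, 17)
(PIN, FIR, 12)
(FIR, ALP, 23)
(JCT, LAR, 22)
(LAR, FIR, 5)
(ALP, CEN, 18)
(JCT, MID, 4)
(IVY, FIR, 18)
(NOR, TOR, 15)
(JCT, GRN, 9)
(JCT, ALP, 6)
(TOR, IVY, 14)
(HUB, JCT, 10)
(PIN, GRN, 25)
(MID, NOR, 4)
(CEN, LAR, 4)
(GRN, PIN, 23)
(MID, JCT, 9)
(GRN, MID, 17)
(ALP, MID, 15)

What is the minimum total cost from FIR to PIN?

$71

Shortest distances from FIR:
FIR: 0
ALP: 23  (via FIR)
MID: 38  (via ALP)
CEN: 41  (via ALP)
NOR: 42  (via MID)
LAR: 45  (via CEN)
JCT: 47  (via MID)
GRN: 48  (via CEN)
IVY: 50  (via NOR)
TOR: 57  (via NOR)
PIN: 71  (via GRN)
Shortest route: FIR–ALP–CEN–GRN–PIN = $71.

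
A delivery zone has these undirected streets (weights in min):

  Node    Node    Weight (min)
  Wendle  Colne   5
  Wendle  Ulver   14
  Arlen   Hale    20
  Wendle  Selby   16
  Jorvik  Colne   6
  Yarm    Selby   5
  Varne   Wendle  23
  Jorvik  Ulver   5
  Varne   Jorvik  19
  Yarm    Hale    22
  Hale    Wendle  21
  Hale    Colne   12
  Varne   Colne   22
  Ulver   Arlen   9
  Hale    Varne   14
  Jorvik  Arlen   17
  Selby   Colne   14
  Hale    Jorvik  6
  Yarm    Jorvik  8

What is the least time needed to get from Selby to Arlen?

Shortest distances from Selby:
Selby: 0
Yarm: 5  (via Selby)
Jorvik: 13  (via Yarm)
Colne: 14  (via Selby)
Wendle: 16  (via Selby)
Ulver: 18  (via Jorvik)
Hale: 19  (via Jorvik)
Arlen: 27  (via Ulver)
Shortest route: Selby → Yarm → Jorvik → Ulver → Arlen = 27 min.

27 min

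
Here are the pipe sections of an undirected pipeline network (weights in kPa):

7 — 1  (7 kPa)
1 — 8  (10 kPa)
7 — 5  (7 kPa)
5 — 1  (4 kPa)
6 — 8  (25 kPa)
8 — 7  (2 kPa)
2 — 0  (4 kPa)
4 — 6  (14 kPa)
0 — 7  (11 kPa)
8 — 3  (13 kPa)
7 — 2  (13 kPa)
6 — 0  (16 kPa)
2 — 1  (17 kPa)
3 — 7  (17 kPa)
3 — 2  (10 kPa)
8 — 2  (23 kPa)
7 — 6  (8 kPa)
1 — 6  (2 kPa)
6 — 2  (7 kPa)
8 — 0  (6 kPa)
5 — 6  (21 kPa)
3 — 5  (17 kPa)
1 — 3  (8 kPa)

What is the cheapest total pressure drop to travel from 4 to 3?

24 kPa

Candidate routes:
4–6–2–3: 14+7+10 = 31
4–6–7–1–3: 14+8+7+8 = 37
4–6–7–8–3: 14+8+2+13 = 37
4–6–1–3: 14+2+8 = 24
The minimum is 24 kPa via 4–6–1–3.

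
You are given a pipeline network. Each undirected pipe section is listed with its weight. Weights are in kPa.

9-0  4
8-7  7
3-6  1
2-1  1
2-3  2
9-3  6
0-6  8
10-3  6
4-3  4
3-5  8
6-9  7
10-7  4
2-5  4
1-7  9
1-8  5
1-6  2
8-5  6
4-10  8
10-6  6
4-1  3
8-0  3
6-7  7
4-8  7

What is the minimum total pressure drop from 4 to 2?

4 kPa

Settle nodes by increasing distance from 4:
4: 0
1: 3  (via 4)
2: 4  (via 1)
Shortest route: 4 → 1 → 2 = 4 kPa.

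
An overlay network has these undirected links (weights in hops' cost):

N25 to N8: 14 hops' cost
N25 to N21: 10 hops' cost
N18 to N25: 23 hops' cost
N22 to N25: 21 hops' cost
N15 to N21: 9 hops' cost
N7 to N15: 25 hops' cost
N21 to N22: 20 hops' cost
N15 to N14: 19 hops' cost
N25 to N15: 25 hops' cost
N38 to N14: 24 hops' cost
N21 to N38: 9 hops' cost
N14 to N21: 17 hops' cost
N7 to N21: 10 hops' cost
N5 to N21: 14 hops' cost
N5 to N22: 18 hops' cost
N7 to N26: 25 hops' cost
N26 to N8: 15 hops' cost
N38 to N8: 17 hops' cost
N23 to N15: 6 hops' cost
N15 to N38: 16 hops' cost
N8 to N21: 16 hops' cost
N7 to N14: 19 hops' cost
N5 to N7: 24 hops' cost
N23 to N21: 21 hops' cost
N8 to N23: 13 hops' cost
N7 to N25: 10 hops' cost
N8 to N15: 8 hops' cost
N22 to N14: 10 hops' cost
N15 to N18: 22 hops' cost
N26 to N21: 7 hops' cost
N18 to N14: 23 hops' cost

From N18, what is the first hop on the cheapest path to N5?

N15

Candidate routes:
N18 - N14 - N22 - N5: 23+10+18 = 51
N18 - N25 - N21 - N5: 23+10+14 = 47
N18 - N14 - N21 - N5: 23+17+14 = 54
N18 - N15 - N21 - N5: 22+9+14 = 45
Cheapest is N18 - N15 - N21 - N5 at 45 hops' cost.
So from N18 the first move is to N15.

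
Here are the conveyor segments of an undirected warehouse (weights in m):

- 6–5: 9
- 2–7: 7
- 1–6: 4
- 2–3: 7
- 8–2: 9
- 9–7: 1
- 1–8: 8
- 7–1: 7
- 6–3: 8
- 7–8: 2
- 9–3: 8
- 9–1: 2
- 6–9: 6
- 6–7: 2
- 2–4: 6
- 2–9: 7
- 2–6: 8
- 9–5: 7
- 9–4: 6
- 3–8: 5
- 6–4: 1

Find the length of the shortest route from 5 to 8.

10 m

Candidate routes:
5–9–7–8: 7+1+2 = 10
5–6–7–8: 9+2+2 = 13
Cheapest is 5–9–7–8 at 10 m.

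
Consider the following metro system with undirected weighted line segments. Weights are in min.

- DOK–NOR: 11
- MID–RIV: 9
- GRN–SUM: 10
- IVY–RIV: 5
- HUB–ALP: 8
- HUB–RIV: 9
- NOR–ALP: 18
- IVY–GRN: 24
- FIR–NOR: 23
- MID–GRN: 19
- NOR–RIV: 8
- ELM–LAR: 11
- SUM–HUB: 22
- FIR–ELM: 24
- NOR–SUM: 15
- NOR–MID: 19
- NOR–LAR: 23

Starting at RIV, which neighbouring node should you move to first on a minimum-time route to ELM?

NOR

Enumerating some paths:
RIV - MID - NOR - LAR - ELM: 9+19+23+11 = 62
RIV - NOR - LAR - ELM: 8+23+11 = 42
RIV - NOR - FIR - ELM: 8+23+24 = 55
The minimum is 42 min via RIV - NOR - LAR - ELM.
So from RIV the first move is to NOR.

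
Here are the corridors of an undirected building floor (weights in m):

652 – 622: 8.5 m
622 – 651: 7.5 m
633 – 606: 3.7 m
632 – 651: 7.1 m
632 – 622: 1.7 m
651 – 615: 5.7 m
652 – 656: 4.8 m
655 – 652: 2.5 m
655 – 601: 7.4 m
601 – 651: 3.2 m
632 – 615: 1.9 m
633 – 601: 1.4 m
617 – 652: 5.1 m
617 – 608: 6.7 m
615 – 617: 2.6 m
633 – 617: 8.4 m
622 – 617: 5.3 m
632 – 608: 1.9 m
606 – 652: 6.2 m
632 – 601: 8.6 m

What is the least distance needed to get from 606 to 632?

13.7 m

Compare a few routes:
606 → 633 → 601 → 632: 3.7+1.4+8.6 = 13.7
606 → 652 → 617 → 615 → 632: 6.2+5.1+2.6+1.9 = 15.8
606 → 633 → 601 → 651 → 632: 3.7+1.4+3.2+7.1 = 15.4
The minimum is 13.7 m via 606 → 633 → 601 → 632.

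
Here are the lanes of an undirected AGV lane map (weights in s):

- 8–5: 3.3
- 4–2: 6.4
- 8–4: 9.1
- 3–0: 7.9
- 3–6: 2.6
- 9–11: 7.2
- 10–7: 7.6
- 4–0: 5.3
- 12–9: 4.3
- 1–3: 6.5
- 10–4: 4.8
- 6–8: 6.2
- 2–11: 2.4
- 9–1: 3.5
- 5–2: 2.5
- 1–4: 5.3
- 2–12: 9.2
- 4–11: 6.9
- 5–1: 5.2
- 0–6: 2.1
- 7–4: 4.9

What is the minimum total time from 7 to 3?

14.9 s

Settle nodes by increasing distance from 7:
7: 0
4: 4.9  (via 7)
10: 7.6  (via 7)
0: 10.2  (via 4)
1: 10.2  (via 4)
2: 11.3  (via 4)
11: 11.8  (via 4)
6: 12.3  (via 0)
9: 13.7  (via 1)
5: 13.8  (via 2)
8: 14  (via 4)
3: 14.9  (via 6)
Shortest route: 7 → 4 → 0 → 6 → 3 = 14.9 s.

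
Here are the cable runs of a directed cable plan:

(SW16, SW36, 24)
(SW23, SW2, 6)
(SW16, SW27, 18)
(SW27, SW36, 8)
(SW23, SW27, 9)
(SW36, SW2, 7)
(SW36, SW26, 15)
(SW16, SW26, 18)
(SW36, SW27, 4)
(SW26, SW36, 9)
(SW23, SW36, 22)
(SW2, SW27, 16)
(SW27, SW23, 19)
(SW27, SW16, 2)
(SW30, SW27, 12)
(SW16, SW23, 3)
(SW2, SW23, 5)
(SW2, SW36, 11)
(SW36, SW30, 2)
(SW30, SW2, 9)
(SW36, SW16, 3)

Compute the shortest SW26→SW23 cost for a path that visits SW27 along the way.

18

Shortest SW26→SW27: SW26 → SW36 → SW27 = 13
Shortest SW27→SW23: SW27 → SW16 → SW23 = 5
Total via SW27: 13 + 5 = 18.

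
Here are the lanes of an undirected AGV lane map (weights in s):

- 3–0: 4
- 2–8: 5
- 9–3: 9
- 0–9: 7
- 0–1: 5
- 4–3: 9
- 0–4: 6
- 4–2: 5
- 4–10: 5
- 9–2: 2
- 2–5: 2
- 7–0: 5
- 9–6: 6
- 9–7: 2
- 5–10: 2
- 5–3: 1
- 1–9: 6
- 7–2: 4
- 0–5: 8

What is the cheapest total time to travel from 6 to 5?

10 s

Settle nodes by increasing distance from 6:
6: 0
9: 6  (via 6)
2: 8  (via 9)
7: 8  (via 9)
5: 10  (via 2)
Shortest route: 6 → 9 → 2 → 5 = 10 s.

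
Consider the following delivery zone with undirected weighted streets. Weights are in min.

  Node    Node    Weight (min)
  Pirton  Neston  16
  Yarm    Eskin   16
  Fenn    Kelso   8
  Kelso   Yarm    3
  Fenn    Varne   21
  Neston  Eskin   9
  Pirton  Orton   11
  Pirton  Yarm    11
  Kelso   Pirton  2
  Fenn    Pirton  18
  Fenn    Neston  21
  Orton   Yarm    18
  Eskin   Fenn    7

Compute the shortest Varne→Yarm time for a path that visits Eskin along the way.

44 min

Shortest Varne→Eskin: Varne–Fenn–Eskin = 28
Best Eskin to Yarm: Eskin–Yarm costing 16
Total via Eskin: 28 + 16 = 44 min.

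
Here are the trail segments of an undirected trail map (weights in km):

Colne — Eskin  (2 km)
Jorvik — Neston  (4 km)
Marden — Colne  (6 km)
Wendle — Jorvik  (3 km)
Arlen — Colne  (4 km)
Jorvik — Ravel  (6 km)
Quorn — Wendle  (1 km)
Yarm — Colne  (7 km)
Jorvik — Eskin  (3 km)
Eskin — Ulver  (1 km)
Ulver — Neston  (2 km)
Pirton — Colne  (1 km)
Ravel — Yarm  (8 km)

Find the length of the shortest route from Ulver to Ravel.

10 km

Candidate routes:
Ulver - Neston - Jorvik - Ravel: 2+4+6 = 12
Ulver - Eskin - Jorvik - Ravel: 1+3+6 = 10
Ulver - Eskin - Colne - Yarm - Ravel: 1+2+7+8 = 18
Cheapest is Ulver - Eskin - Jorvik - Ravel at 10 km.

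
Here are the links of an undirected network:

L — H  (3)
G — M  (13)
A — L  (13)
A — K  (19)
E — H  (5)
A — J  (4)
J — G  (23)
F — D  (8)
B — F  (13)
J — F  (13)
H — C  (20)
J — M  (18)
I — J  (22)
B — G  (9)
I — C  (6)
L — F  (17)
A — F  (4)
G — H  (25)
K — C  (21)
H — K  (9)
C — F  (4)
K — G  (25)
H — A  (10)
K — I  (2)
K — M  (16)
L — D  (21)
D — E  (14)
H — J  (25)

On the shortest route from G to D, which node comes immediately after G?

Enumerating some paths:
G → B → F → D: 9+13+8 = 30
G → J → A → F → D: 23+4+4+8 = 39
The minimum is 30 via G → B → F → D.
So from G the first move is to B.

B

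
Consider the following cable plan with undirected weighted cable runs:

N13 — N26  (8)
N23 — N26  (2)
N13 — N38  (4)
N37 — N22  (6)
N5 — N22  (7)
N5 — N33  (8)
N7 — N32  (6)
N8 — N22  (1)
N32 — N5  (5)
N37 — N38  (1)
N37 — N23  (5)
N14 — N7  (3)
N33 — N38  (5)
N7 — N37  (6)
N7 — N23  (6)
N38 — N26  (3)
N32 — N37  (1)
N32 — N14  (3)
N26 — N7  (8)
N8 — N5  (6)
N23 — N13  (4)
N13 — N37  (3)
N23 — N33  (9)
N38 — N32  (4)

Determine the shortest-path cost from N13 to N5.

Shortest distances from N13:
N13: 0
N37: 3  (via N13)
N38: 4  (via N13)
N23: 4  (via N13)
N32: 4  (via N37)
N26: 6  (via N23)
N14: 7  (via N32)
N5: 9  (via N32)
Shortest route: N13–N37–N32–N5 = 9.

9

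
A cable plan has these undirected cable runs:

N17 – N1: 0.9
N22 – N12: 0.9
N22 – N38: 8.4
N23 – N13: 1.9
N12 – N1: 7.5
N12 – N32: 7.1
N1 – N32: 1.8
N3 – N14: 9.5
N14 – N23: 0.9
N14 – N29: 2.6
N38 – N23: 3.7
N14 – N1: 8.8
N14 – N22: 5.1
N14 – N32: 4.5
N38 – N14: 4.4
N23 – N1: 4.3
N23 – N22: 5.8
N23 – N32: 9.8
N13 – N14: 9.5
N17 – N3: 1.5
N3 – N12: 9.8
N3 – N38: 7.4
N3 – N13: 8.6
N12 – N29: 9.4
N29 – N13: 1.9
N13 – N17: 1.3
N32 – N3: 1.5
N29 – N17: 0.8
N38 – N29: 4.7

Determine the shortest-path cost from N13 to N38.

Settle nodes by increasing distance from N13:
N13: 0
N17: 1.3  (via N13)
N29: 1.9  (via N13)
N23: 1.9  (via N13)
N1: 2.2  (via N17)
N14: 2.8  (via N23)
N3: 2.8  (via N17)
N32: 4  (via N1)
N38: 5.6  (via N23)
Shortest route: N13 → N23 → N38 = 5.6.

5.6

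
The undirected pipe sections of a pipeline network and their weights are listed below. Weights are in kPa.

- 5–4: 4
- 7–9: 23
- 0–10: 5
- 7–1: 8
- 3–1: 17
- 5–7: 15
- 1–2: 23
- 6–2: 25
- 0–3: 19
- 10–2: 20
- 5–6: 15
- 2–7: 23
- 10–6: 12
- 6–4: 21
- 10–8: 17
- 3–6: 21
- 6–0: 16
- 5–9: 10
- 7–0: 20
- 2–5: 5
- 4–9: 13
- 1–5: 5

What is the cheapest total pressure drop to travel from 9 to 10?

Enumerating some paths:
9–5–2–10: 10+5+20 = 35
9–4–5–2–10: 13+4+5+20 = 42
9–4–5–6–10: 13+4+15+12 = 44
9–5–6–10: 10+15+12 = 37
The minimum is 35 kPa via 9–5–2–10.

35 kPa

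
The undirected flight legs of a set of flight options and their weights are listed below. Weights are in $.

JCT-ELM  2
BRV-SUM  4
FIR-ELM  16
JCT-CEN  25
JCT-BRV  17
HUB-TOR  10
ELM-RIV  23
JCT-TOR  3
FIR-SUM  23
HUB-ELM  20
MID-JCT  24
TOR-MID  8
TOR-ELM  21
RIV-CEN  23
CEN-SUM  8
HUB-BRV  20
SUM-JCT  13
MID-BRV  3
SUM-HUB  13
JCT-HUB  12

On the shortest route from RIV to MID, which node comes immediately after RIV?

Enumerating some paths:
RIV → CEN → SUM → BRV → MID: 23+8+4+3 = 38
RIV → ELM → JCT → BRV → MID: 23+2+17+3 = 45
RIV → ELM → JCT → TOR → MID: 23+2+3+8 = 36
Cheapest is RIV → ELM → JCT → TOR → MID at $36.
So from RIV the first move is to ELM.

ELM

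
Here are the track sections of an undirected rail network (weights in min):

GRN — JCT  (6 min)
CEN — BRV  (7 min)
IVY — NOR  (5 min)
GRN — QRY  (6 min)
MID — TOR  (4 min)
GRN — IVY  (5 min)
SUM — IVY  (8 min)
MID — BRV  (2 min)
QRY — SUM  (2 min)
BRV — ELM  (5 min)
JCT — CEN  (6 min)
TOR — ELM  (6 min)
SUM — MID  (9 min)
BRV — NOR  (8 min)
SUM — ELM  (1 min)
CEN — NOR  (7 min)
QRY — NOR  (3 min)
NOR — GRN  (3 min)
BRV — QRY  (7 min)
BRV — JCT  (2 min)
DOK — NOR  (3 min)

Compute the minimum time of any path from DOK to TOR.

15 min

Shortest distances from DOK:
DOK: 0
NOR: 3  (via DOK)
GRN: 6  (via NOR)
QRY: 6  (via NOR)
SUM: 8  (via QRY)
IVY: 8  (via NOR)
ELM: 9  (via SUM)
CEN: 10  (via NOR)
BRV: 11  (via NOR)
JCT: 12  (via GRN)
MID: 13  (via BRV)
TOR: 15  (via ELM)
Shortest route: DOK → NOR → QRY → SUM → ELM → TOR = 15 min.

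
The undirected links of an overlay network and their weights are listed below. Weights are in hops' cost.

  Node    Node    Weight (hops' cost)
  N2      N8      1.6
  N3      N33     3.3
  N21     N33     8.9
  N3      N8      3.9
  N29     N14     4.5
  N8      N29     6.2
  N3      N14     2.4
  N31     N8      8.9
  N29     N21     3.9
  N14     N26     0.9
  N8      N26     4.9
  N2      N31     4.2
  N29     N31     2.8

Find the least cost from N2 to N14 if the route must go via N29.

Shortest N2→N29: N2 → N31 → N29 = 7
Best N29 to N14: N29 → N14 costing 4.5
Total via N29: 7 + 4.5 = 11.5 hops' cost.

11.5 hops' cost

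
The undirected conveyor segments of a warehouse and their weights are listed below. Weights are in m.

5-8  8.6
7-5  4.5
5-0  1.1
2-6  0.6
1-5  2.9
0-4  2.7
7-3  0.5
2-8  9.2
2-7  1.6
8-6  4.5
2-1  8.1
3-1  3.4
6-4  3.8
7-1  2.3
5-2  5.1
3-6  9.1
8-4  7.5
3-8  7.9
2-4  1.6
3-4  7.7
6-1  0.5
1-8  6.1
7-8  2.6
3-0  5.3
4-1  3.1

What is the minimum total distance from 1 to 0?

4 m

Enumerating some paths:
1 → 5 → 0: 2.9+1.1 = 4
1 → 6 → 2 → 4 → 0: 0.5+0.6+1.6+2.7 = 5.4
The minimum is 4 m via 1 → 5 → 0.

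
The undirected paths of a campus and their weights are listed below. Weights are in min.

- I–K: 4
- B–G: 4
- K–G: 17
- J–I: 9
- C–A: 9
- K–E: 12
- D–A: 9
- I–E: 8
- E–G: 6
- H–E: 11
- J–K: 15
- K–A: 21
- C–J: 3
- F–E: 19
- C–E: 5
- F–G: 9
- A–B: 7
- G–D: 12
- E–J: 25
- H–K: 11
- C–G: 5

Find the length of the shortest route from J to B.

12 min

Shortest distances from J:
J: 0
C: 3  (via J)
E: 8  (via C)
G: 8  (via C)
I: 9  (via J)
A: 12  (via C)
B: 12  (via G)
Shortest route: J–C–G–B = 12 min.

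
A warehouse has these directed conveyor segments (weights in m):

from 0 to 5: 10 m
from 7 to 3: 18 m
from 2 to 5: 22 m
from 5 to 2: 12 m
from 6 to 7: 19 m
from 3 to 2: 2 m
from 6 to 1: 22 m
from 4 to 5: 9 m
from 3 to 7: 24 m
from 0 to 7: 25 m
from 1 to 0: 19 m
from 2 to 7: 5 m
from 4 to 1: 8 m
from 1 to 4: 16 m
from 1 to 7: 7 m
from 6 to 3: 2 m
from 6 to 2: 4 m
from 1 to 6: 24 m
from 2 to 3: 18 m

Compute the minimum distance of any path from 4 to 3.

Running Dijkstra from 4:
4: 0
1: 8  (via 4)
5: 9  (via 4)
7: 15  (via 1)
2: 21  (via 5)
0: 27  (via 1)
6: 32  (via 1)
3: 33  (via 7)
Shortest route: 4 → 1 → 7 → 3 = 33 m.

33 m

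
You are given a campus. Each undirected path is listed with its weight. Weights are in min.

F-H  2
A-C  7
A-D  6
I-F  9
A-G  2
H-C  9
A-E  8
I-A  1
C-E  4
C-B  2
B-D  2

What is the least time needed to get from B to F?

13 min

Enumerating some paths:
B - C - H - F: 2+9+2 = 13
B - D - A - I - F: 2+6+1+9 = 18
The minimum is 13 min via B - C - H - F.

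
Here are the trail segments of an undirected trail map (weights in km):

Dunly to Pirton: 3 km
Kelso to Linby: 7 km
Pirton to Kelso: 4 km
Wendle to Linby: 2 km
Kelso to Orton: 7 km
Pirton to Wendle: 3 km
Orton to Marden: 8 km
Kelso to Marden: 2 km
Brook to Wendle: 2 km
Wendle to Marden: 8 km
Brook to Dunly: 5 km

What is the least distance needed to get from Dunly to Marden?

Settle nodes by increasing distance from Dunly:
Dunly: 0
Pirton: 3  (via Dunly)
Brook: 5  (via Dunly)
Wendle: 6  (via Pirton)
Kelso: 7  (via Pirton)
Linby: 8  (via Wendle)
Marden: 9  (via Kelso)
Shortest route: Dunly–Pirton–Kelso–Marden = 9 km.

9 km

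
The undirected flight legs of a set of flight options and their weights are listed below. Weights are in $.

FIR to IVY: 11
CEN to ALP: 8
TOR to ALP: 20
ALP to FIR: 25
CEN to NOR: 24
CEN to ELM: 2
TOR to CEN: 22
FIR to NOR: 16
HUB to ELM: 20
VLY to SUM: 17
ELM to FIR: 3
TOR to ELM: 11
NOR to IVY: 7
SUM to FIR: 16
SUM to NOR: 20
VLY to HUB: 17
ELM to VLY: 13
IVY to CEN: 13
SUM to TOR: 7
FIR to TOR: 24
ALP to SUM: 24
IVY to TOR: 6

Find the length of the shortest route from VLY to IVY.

$27

Running Dijkstra from VLY:
VLY: 0
ELM: 13  (via VLY)
CEN: 15  (via ELM)
FIR: 16  (via ELM)
SUM: 17  (via VLY)
HUB: 17  (via VLY)
ALP: 23  (via CEN)
TOR: 24  (via ELM)
IVY: 27  (via FIR)
Shortest route: VLY–ELM–FIR–IVY = $27.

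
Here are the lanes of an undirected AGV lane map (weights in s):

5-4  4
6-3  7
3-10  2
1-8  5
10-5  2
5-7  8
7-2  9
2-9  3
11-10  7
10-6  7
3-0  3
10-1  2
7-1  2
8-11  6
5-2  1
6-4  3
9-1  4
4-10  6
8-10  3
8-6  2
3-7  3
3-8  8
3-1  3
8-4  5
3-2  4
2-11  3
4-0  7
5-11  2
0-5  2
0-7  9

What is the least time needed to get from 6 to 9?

Compare a few routes:
6 → 8 → 1 → 9: 2+5+4 = 11
6 → 10 → 1 → 9: 7+2+4 = 13
6 → 10 → 5 → 2 → 9: 7+2+1+3 = 13
The minimum is 11 s via 6 → 8 → 1 → 9.

11 s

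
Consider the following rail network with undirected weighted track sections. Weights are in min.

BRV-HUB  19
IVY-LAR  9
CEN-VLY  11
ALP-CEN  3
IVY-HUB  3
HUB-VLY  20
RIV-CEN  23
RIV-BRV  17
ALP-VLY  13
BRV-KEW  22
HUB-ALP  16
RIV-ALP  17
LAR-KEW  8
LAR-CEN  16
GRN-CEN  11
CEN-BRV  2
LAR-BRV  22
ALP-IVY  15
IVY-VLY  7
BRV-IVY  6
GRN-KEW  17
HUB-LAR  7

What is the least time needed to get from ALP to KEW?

Compare a few routes:
ALP → CEN → BRV → IVY → LAR → KEW: 3+2+6+9+8 = 28
ALP → CEN → BRV → KEW: 3+2+22 = 27
ALP → CEN → BRV → IVY → HUB → LAR → KEW: 3+2+6+3+7+8 = 29
The minimum is 27 min via ALP → CEN → BRV → KEW.

27 min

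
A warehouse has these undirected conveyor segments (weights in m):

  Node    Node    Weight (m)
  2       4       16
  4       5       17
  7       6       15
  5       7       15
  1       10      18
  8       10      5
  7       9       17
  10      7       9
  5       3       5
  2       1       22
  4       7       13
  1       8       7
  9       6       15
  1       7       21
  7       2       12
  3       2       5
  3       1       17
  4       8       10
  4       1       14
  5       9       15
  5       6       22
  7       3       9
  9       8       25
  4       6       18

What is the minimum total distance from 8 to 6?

28 m

Settle nodes by increasing distance from 8:
8: 0
10: 5  (via 8)
1: 7  (via 8)
4: 10  (via 8)
7: 14  (via 10)
3: 23  (via 7)
9: 25  (via 8)
2: 26  (via 4)
5: 27  (via 4)
6: 28  (via 4)
Shortest route: 8–4–6 = 28 m.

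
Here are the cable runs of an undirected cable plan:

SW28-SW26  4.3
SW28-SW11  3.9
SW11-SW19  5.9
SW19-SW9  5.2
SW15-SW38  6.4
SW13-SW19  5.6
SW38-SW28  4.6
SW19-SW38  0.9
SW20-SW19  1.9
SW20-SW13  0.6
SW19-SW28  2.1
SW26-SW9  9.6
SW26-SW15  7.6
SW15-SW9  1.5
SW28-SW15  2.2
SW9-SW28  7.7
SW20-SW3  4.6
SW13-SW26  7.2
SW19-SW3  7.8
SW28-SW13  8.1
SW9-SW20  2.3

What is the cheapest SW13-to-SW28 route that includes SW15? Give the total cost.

6.6

Shortest SW13→SW15: SW13 → SW20 → SW9 → SW15 = 4.4
Best SW15 to SW28: SW15 → SW28 costing 2.2
Total via SW15: 4.4 + 2.2 = 6.6.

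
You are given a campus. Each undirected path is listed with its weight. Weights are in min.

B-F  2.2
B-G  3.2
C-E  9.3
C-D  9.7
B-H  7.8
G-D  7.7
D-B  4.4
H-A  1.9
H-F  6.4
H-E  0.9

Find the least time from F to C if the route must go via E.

Shortest F→E: F → H → E = 7.3
Shortest E→C: E → C = 9.3
Total via E: 7.3 + 9.3 = 16.6 min.

16.6 min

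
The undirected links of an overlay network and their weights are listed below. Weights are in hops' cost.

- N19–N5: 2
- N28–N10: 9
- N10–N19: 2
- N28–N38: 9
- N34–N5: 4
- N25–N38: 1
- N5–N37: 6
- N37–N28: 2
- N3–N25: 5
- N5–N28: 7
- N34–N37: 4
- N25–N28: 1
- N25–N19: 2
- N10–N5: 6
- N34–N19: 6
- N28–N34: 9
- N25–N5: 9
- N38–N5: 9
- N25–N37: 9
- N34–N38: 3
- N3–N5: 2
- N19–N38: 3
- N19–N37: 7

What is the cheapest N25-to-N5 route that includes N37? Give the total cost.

Shortest N25→N37: N25 → N28 → N37 = 3
Best N37 to N5: N37 → N5 costing 6
Total via N37: 3 + 6 = 9 hops' cost.

9 hops' cost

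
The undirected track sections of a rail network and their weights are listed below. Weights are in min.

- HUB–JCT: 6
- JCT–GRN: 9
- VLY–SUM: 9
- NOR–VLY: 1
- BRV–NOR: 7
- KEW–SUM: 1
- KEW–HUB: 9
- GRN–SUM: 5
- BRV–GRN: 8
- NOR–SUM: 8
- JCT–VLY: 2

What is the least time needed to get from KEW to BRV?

14 min

Compare a few routes:
KEW–SUM–GRN–BRV: 1+5+8 = 14
KEW–SUM–NOR–BRV: 1+8+7 = 16
The minimum is 14 min via KEW–SUM–GRN–BRV.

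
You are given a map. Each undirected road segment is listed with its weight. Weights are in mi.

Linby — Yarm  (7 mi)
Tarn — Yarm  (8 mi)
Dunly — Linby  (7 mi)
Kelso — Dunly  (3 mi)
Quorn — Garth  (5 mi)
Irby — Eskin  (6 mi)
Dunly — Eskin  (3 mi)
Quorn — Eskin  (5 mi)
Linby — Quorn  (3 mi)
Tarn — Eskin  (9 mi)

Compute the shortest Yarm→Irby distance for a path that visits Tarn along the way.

Best Yarm to Tarn: Yarm–Tarn costing 8
Best Tarn to Irby: Tarn–Eskin–Irby costing 15
Total via Tarn: 8 + 15 = 23 mi.

23 mi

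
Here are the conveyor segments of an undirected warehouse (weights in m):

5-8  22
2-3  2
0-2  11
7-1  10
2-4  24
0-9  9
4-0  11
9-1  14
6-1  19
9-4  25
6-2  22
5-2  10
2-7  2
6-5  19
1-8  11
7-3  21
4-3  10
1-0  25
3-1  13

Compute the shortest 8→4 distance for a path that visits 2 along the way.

Best 8 to 2: 8 → 1 → 7 → 2 costing 23
Shortest 2→4: 2 → 3 → 4 = 12
Total via 2: 23 + 12 = 35 m.

35 m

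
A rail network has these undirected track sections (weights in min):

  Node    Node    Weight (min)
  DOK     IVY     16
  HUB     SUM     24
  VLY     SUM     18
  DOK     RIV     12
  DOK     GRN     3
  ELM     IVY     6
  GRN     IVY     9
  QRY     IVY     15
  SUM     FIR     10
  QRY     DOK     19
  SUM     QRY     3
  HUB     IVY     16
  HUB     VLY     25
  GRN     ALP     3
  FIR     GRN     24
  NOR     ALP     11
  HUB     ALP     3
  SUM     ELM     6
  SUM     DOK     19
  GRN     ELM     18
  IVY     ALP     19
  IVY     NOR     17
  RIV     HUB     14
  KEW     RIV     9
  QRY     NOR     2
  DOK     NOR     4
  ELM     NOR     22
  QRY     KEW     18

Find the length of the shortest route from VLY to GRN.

30 min

Compare a few routes:
VLY–HUB–ALP–GRN: 25+3+3 = 31
VLY–SUM–QRY–NOR–DOK–GRN: 18+3+2+4+3 = 30
VLY–SUM–QRY–NOR–ALP–GRN: 18+3+2+11+3 = 37
Cheapest is VLY–SUM–QRY–NOR–DOK–GRN at 30 min.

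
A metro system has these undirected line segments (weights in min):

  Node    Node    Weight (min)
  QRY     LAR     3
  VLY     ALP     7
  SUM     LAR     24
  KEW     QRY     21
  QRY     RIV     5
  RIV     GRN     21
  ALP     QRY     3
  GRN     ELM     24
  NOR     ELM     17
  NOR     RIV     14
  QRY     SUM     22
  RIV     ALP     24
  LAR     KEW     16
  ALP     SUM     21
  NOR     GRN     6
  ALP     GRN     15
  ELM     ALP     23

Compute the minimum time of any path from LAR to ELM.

29 min

Settle nodes by increasing distance from LAR:
LAR: 0
QRY: 3  (via LAR)
ALP: 6  (via QRY)
RIV: 8  (via QRY)
VLY: 13  (via ALP)
KEW: 16  (via LAR)
GRN: 21  (via ALP)
NOR: 22  (via RIV)
SUM: 24  (via LAR)
ELM: 29  (via ALP)
Shortest route: LAR → QRY → ALP → ELM = 29 min.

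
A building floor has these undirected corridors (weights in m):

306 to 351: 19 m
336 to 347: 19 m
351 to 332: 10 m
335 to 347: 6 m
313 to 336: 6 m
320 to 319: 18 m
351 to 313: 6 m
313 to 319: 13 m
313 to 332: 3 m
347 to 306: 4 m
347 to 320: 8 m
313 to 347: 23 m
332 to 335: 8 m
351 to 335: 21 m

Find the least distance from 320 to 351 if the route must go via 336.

39 m

Shortest 320→336: 320–347–336 = 27
Best 336 to 351: 336–313–351 costing 12
Total via 336: 27 + 12 = 39 m.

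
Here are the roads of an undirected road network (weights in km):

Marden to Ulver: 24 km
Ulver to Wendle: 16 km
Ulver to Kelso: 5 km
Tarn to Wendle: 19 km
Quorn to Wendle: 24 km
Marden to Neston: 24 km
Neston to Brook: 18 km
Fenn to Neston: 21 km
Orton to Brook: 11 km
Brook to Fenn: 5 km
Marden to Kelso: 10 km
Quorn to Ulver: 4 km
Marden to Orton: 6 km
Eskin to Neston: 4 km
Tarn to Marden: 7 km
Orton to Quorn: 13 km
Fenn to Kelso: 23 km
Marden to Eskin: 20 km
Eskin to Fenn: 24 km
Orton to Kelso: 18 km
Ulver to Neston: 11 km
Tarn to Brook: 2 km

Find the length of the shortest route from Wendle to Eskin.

31 km

Running Dijkstra from Wendle:
Wendle: 0
Ulver: 16  (via Wendle)
Tarn: 19  (via Wendle)
Quorn: 20  (via Ulver)
Kelso: 21  (via Ulver)
Brook: 21  (via Tarn)
Fenn: 26  (via Brook)
Marden: 26  (via Tarn)
Neston: 27  (via Ulver)
Eskin: 31  (via Neston)
Shortest route: Wendle → Ulver → Neston → Eskin = 31 km.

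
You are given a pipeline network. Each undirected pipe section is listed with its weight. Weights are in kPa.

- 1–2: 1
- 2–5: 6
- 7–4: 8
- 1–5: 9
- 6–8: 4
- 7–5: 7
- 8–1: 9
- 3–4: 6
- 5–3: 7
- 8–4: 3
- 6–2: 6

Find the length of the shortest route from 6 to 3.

Candidate routes:
6 → 8 → 4 → 3: 4+3+6 = 13
6 → 2 → 5 → 3: 6+6+7 = 19
The minimum is 13 kPa via 6 → 8 → 4 → 3.

13 kPa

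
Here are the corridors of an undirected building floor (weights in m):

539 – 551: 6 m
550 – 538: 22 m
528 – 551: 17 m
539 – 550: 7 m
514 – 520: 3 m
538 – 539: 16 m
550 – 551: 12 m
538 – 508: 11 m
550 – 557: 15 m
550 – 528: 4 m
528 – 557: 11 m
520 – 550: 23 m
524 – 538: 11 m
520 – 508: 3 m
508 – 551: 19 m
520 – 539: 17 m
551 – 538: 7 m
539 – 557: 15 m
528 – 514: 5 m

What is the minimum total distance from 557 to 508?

Candidate routes:
557 → 528 → 514 → 520 → 508: 11+5+3+3 = 22
557 → 550 → 528 → 514 → 520 → 508: 15+4+5+3+3 = 30
The minimum is 22 m via 557 → 528 → 514 → 520 → 508.

22 m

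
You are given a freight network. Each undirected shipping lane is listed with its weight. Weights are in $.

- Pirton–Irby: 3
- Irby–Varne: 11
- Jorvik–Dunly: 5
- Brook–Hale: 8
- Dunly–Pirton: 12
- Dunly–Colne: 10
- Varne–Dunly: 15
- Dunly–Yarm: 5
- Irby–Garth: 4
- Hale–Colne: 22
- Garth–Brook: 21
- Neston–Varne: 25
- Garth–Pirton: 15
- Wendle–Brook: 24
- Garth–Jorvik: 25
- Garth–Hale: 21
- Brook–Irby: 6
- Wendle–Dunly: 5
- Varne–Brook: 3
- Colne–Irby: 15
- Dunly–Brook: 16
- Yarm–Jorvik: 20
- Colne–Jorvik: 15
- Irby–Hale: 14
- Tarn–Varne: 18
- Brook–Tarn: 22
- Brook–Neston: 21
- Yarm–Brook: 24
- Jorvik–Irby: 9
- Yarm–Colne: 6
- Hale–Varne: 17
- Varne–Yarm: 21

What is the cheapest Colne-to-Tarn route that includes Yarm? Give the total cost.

$44

Best Colne to Yarm: Colne → Yarm costing 6
Shortest Yarm→Tarn: Yarm → Dunly → Varne → Tarn = 38
Total via Yarm: 6 + 38 = $44.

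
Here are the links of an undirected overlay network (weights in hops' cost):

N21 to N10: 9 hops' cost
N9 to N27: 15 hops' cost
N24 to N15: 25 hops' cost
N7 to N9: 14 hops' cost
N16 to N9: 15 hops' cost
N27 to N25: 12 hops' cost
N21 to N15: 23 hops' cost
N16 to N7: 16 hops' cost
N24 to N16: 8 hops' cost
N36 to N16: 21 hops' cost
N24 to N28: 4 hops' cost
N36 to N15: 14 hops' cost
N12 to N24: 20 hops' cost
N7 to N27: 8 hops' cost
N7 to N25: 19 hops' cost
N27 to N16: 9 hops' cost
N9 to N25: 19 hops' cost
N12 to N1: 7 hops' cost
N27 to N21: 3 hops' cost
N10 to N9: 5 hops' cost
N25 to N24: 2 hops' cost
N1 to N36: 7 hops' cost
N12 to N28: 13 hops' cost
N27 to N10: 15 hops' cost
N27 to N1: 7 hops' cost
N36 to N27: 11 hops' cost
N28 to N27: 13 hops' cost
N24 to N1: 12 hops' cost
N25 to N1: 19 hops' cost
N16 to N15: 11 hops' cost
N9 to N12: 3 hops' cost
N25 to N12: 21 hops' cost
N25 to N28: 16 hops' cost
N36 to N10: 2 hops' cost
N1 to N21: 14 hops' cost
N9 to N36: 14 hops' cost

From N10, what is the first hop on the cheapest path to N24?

Compare a few routes:
N10–N36–N1–N24: 2+7+12 = 21
N10–N9–N12–N28–N24: 5+3+13+4 = 25
The minimum is 21 hops' cost via N10–N36–N1–N24.
So from N10 the first move is to N36.

N36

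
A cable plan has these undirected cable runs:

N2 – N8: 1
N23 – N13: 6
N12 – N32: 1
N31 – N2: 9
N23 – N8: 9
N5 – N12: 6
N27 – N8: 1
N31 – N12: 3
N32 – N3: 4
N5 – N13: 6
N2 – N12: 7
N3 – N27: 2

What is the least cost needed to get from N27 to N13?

16

Candidate routes:
N27 → N8 → N23 → N13: 1+9+6 = 16
N27 → N3 → N32 → N12 → N5 → N13: 2+4+1+6+6 = 19
The minimum is 16 via N27 → N8 → N23 → N13.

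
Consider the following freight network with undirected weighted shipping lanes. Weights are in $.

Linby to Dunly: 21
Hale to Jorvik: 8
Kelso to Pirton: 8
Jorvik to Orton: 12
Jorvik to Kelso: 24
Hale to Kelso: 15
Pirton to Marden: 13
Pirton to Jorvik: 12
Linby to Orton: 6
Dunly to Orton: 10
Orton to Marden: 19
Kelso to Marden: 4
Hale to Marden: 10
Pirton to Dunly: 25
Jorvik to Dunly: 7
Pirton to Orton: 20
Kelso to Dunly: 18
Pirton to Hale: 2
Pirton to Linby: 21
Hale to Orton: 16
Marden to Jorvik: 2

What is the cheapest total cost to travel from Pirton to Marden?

Candidate routes:
Pirton–Hale–Marden: 2+10 = 12
Pirton–Marden: 13 = 13
Pirton–Jorvik–Marden: 12+2 = 14
Cheapest is Pirton–Hale–Marden at $12.

$12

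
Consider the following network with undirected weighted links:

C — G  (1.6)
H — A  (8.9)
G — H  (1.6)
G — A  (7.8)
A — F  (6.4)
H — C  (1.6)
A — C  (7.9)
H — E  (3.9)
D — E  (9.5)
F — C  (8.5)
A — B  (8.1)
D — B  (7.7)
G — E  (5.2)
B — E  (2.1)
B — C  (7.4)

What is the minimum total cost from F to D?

Running Dijkstra from F:
F: 0
A: 6.4  (via F)
C: 8.5  (via F)
G: 10.1  (via C)
H: 10.1  (via C)
E: 14  (via H)
B: 14.5  (via A)
D: 22.2  (via B)
Shortest route: F–A–B–D = 22.2.

22.2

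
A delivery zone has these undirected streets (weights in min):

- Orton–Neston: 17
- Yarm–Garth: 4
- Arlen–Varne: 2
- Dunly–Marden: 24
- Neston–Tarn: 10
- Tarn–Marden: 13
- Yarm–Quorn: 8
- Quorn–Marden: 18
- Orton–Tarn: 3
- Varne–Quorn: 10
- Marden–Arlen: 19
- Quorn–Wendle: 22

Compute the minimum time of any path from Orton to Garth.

Compare a few routes:
Orton → Neston → Tarn → Marden → Arlen → Varne → Quorn → Yarm → Garth: 17+10+13+19+2+10+8+4 = 83
Orton → Tarn → Marden → Quorn → Yarm → Garth: 3+13+18+8+4 = 46
Orton → Neston → Tarn → Marden → Quorn → Yarm → Garth: 17+10+13+18+8+4 = 70
Orton → Tarn → Marden → Arlen → Varne → Quorn → Yarm → Garth: 3+13+19+2+10+8+4 = 59
The minimum is 46 min via Orton → Tarn → Marden → Quorn → Yarm → Garth.

46 min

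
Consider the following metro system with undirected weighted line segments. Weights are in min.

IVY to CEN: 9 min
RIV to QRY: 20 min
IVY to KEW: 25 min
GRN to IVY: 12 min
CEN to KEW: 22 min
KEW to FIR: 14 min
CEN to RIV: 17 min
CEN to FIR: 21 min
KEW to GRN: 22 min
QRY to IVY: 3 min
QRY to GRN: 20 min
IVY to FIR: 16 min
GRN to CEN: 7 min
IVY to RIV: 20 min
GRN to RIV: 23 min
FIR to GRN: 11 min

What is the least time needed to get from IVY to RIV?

20 min

Candidate routes:
IVY → QRY → RIV: 3+20 = 23
IVY → GRN → RIV: 12+23 = 35
IVY → RIV: 20 = 20
IVY → CEN → RIV: 9+17 = 26
The minimum is 20 min via IVY → RIV.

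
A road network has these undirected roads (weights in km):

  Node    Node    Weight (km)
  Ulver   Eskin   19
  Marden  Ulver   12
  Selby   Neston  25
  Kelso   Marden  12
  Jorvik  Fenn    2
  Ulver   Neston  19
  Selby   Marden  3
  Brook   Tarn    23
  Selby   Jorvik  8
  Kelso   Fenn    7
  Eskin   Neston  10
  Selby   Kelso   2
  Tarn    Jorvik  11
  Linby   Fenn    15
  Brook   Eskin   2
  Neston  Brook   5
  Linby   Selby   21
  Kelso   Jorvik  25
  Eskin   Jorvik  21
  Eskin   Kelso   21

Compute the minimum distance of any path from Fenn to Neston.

30 km

Compare a few routes:
Fenn → Jorvik → Eskin → Neston: 2+21+10 = 33
Fenn → Jorvik → Selby → Neston: 2+8+25 = 35
Fenn → Jorvik → Eskin → Brook → Neston: 2+21+2+5 = 30
Fenn → Kelso → Selby → Neston: 7+2+25 = 34
Cheapest is Fenn → Jorvik → Eskin → Brook → Neston at 30 km.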